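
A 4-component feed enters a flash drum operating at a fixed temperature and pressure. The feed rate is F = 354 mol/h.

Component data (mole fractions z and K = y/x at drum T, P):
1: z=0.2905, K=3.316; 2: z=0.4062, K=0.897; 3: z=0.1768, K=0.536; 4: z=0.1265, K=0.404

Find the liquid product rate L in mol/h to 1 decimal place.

Rachford–Rice: g(ψ) = Σ zᵢ(Kᵢ−1)/(1+ψ(Kᵢ−1)) = 0.
Feasibility: ΣzᵢKᵢ = 1.4735, Σzᵢ/Kᵢ = 1.1834 — both > 1, two phases present.
Newton iteration, ψ⁰ = 0.65:
  ψ = 0.6500: g = -0.01684, g' = -0.4510 → ψ = 0.6127
  ψ = 0.6127: g = 0.00010, g' = -0.4570 → ψ = 0.6129
Converged at ψ = 0.6129.
Then V = ψ·F = 0.6129·354 = 217.0 mol/h and L = F − V = 137.0 mol/h.

L = 137.0 mol/h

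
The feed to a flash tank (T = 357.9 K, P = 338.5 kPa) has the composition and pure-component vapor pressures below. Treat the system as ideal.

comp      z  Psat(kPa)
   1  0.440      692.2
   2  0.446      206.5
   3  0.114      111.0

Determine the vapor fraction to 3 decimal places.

Raoult's law: Kᵢ = Pᵢˢᵃᵗ/P = Pᵢˢᵃᵗ/338.5.
  K_1 = 692.2/338.5 = 2.04490, K_2 = 206.5/338.5 = 0.61004, K_3 = 111.0/338.5 = 0.32792
Material balance + equilibrium reduce to Σ zᵢ(Kᵢ−1)/(1+ψ(Kᵢ−1)) = 0.
g(0) = ΣzᵢKᵢ − 1 = 0.209 and g(1) = 1 − Σzᵢ/Kᵢ = -0.294, so a root lies in (0, 1).
Newton–Raphson from ψ = 0.5:
  ψ = 0.500: g = -0.0295, g' = -0.429 → ψ = 0.431
Converged at ψ = 0.431.

ψ = 0.431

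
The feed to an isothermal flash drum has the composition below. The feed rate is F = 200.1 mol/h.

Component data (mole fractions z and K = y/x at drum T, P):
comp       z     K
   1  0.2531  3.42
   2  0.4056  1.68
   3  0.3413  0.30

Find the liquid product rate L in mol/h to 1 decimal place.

L = 72.1 mol/h

Material balance + equilibrium reduce to Σ zᵢ(Kᵢ−1)/(1+ψ(Kᵢ−1)) = 0.
Feasibility: ΣzᵢKᵢ = 1.6494, Σzᵢ/Kᵢ = 1.4531 — both > 1, two phases present.
Newton iteration, ψ⁰ = 0.32:
  ψ = 0.3200: g = 0.26383, g' = -0.8750 → ψ = 0.6215
  ψ = 0.6215: g = 0.01558, g' = -0.8531 → ψ = 0.6398
  ψ = 0.6398: g = -0.00013, g' = -0.8679 → ψ = 0.6396
Converged at ψ = 0.6396.
Then V = ψ·F = 0.6396·200.1 = 128.0 mol/h and L = F − V = 72.1 mol/h.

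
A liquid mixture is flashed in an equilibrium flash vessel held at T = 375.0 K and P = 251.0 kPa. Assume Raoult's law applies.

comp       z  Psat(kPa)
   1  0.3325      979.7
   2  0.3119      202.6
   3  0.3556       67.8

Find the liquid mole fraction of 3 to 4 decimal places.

x_3 = 0.5102

Raoult's law: Kᵢ = Pᵢˢᵃᵗ/P = Pᵢˢᵃᵗ/251.0.
  K_1 = 979.7/251.0 = 3.903187, K_2 = 202.6/251.0 = 0.807171, K_3 = 67.8/251.0 = 0.270120
Material balance + equilibrium reduce to Σ zᵢ(Kᵢ−1)/(1+V/F(Kᵢ−1)) = 0.
g(0) = ΣzᵢKᵢ − 1 = 0.6456 and g(1) = 1 − Σzᵢ/Kᵢ = -0.7881, so a root lies in (0, 1).
Iterate (Newton) starting at V/F = 0.5:
  V/F = 0.5000: g = -0.08151, g' = -0.9502 → V/F = 0.4142
  V/F = 0.4142: g = 0.00088, g' = -0.9806 → V/F = 0.4151
Converged at V/F = 0.4151.
Compositions from xᵢ = zᵢ/(1+V/F(Kᵢ−1)), yᵢ = Kᵢxᵢ:
  1: x = 0.1508, y = 0.5885
  2: x = 0.3390, y = 0.2737
  3: x = 0.5102, y = 0.1378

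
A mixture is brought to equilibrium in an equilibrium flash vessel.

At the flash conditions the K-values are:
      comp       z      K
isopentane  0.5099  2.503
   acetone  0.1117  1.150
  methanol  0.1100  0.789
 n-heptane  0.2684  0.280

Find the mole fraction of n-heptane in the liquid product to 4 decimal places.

Rachford–Rice: g(V/F) = Σ zᵢ(Kᵢ−1)/(1+V/F(Kᵢ−1)) = 0.
g(0) = ΣzᵢKᵢ − 1 = 0.5667 and g(1) = 1 − Σzᵢ/Kᵢ = -0.3988, so a root lies in (0, 1).
Iterate (Newton) starting at V/F = 0.39:
  V/F = 0.3900: g = 0.20500, g' = -0.7349 → V/F = 0.6690
  V/F = 0.6690: g = -0.00246, g' = -0.8130 → V/F = 0.6659
Converged at V/F = 0.6659.
Compositions from xᵢ = zᵢ/(1+V/F(Kᵢ−1)), yᵢ = Kᵢxᵢ:
  isopentane: x = 0.2548, y = 0.6379
  acetone: x = 0.1016, y = 0.1168
  methanol: x = 0.1280, y = 0.1010
  n-heptane: x = 0.5156, y = 0.1444

x_n-heptane = 0.5156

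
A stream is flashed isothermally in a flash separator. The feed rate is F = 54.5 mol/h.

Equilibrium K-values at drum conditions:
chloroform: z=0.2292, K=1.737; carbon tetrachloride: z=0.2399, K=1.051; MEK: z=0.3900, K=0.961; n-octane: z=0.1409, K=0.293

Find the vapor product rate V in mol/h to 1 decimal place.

Rachford–Rice: g(β) = Σ zᵢ(Kᵢ−1)/(1+β(Kᵢ−1)) = 0.
Check two-phase: ΣzᵢKᵢ = 1.0663 > 1 and Σzᵢ/Kᵢ = 1.2469 > 1, so g(0) = 0.0663 > 0 and g(1) = -0.2469 < 0.
Newton–Raphson from β = 0.5:
  β = 0.5000: g = -0.03423, g' = -0.2362 → β = 0.3551
  β = 0.3551: g = -0.00253, g' = -0.2050 → β = 0.3427
Converged at β = 0.3427.
Then V = β·F = 0.3427·54.5 = 18.7 mol/h and L = F − V = 35.8 mol/h.

V = 18.7 mol/h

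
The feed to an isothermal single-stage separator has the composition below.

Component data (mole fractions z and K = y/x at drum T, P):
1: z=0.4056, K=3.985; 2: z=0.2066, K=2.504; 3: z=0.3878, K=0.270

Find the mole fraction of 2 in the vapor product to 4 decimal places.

y_2 = 0.2571

Iterate (Newton) starting at β = 0.49:
  β = 0.4900: g = 0.22977, g' = -1.2517 → β = 0.6736
  β = 0.6736: g = -0.00043, g' = -1.3139 → β = 0.6732
Converged at β = 0.6732.
Compositions from xᵢ = zᵢ/(1+β(Kᵢ−1)), yᵢ = Kᵢxᵢ:
  1: x = 0.1348, y = 0.5371
  2: x = 0.1027, y = 0.2571
  3: x = 0.7626, y = 0.2059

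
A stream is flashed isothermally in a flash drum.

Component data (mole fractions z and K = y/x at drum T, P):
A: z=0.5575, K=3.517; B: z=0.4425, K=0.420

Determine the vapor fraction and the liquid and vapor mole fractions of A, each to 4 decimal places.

ψ = 0.7854, x_A = 0.1873, y_A = 0.6587

Let ψ = V/F and solve Σ zᵢ(Kᵢ−1)/(1+ψ(Kᵢ−1)) = 0.
Check two-phase: ΣzᵢKᵢ = 2.1466 > 1 and Σzᵢ/Kᵢ = 1.2121 > 1, so g(0) = 1.1466 > 0 and g(1) = -0.2121 < 0.
Binary case is linear: z₁(K₁−1)(1+ψ(K₂−1)) + z₂(K₂−1)(1+ψ(K₁−1)) = 0
⇒ ψ = [z₁(K₁−1)+z₂(K₂−1)] / [−(K₁−1)(K₂−1)] = 1.14658/1.45986 = 0.7854
Compositions from xᵢ = zᵢ/(1+ψ(Kᵢ−1)), yᵢ = Kᵢxᵢ:
  A: x = 0.1873, y = 0.6587
  B: x = 0.8127, y = 0.3413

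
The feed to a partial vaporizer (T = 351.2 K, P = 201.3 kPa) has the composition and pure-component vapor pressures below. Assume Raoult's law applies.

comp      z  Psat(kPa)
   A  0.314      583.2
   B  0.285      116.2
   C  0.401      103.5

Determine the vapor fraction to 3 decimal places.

ψ = 0.321

Raoult's law: Kᵢ = Pᵢˢᵃᵗ/P = Pᵢˢᵃᵗ/201.3.
  K_A = 583.2/201.3 = 2.89717, K_B = 116.2/201.3 = 0.57725, K_C = 103.5/201.3 = 0.51416
Rachford–Rice: g(ψ) = Σ zᵢ(Kᵢ−1)/(1+ψ(Kᵢ−1)) = 0.
Feasibility: ΣzᵢKᵢ = 1.280, Σzᵢ/Kᵢ = 1.382 — both > 1, two phases present.
Iterate (Newton) starting at ψ = 0.62:
  ψ = 0.620: g = -0.1684, g' = -0.526 → ψ = 0.300
  ψ = 0.300: g = 0.0136, g' = -0.656 → ψ = 0.321
Converged at ψ = 0.321.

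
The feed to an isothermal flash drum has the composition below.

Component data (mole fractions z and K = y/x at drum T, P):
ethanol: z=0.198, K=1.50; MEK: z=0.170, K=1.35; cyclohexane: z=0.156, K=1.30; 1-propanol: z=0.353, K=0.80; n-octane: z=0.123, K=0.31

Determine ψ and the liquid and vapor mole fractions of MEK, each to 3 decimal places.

ψ = 0.304, x_MEK = 0.154, y_MEK = 0.207

Let ψ = V/F and solve Σ zᵢ(Kᵢ−1)/(1+ψ(Kᵢ−1)) = 0.
Check two-phase: ΣzᵢKᵢ = 1.050 > 1 and Σzᵢ/Kᵢ = 1.216 > 1, so g(0) = 0.050 > 0 and g(1) = -0.216 < 0.
Newton–Raphson from ψ = 0.5:
  ψ = 0.500: g = -0.0375, g' = -0.211 → ψ = 0.323
  ψ = 0.323: g = -0.0033, g' = -0.178 → ψ = 0.304
Converged at ψ = 0.304.
Compositions from xᵢ = zᵢ/(1+ψ(Kᵢ−1)), yᵢ = Kᵢxᵢ:
  ethanol: x = 0.172, y = 0.258
  MEK: x = 0.154, y = 0.207
  cyclohexane: x = 0.143, y = 0.186
  1-propanol: x = 0.376, y = 0.301
  n-octane: x = 0.156, y = 0.048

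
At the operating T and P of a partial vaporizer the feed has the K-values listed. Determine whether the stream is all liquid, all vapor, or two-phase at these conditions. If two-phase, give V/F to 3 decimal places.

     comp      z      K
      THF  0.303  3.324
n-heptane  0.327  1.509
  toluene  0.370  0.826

all vapor

ΣzᵢKᵢ = 1.806; Σzᵢ/Kᵢ = 0.756.
Since Σzᵢ/Kᵢ < 1 the mixture is above its dew point — single vapor phase.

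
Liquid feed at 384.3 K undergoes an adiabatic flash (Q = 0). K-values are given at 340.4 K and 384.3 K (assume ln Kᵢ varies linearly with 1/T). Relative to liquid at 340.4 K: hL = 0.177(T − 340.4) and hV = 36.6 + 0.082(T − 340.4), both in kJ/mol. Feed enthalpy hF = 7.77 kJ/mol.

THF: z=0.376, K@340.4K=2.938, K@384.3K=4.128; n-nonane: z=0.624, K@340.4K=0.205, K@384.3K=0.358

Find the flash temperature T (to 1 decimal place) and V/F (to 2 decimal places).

T = 346.4 K, V/F = 0.19

Adiabatic flash: solve Rachford–Rice at each trial T, then check hF = ψ·hV(T) + (1−ψ)·hL(T).
  T = 340.4 K: K = (2.938, 0.205), RR gives ψ = 0.151, H_out = 5.526 kJ/mol
  T = 384.3 K: K = (4.128, 0.358), RR gives ψ = 0.386, H_out = 20.294 kJ/mol
  T = 362.4 K: K = (3.520, 0.276), RR gives ψ = 0.271, H_out = 13.263 kJ/mol
  T = 351.4 K: K = (3.225, 0.239), RR gives ψ = 0.214, H_out = 9.539 kJ/mol
  T = 345.9 K: K = (3.080, 0.222), RR gives ψ = 0.183, H_out = 7.578 kJ/mol
  T = 348.6 K: K = (3.151, 0.230), RR gives ψ = 0.198, H_out = 8.551 kJ/mol
  T = 347.2 K: K = (3.114, 0.226), RR gives ψ = 0.190, H_out = 8.049 kJ/mol
Linear interpolation between T = 345.9 (H_out = 7.578) and T = 347.2 (H_out = 8.049) on hF = 7.77 gives T ≈ 346.4 K, at which ψ = 0.19.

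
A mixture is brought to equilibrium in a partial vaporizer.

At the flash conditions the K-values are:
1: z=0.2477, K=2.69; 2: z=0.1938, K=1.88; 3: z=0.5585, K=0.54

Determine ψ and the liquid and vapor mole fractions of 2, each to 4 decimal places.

Iterate (Newton) starting at ψ = 0.5:
  ψ = 0.5000: g = 0.01167, g' = -0.4795 → ψ = 0.5243
  ψ = 0.5243: g = 0.00006, g' = -0.4744 → ψ = 0.5245
Converged at ψ = 0.5245.
Compositions from xᵢ = zᵢ/(1+ψ(Kᵢ−1)), yᵢ = Kᵢxᵢ:
  1: x = 0.1313, y = 0.3532
  2: x = 0.1326, y = 0.2493
  3: x = 0.7361, y = 0.3975

ψ = 0.5245, x_2 = 0.1326, y_2 = 0.2493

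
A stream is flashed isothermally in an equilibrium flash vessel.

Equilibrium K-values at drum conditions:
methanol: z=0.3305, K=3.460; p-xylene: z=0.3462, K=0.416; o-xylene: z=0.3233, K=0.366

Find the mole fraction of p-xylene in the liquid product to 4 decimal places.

x_p-xylene = 0.4113

Rachford–Rice: g(V/F) = Σ zᵢ(Kᵢ−1)/(1+V/F(Kᵢ−1)) = 0.
Check two-phase: ΣzᵢKᵢ = 1.4059 > 1 and Σzᵢ/Kᵢ = 1.8111 > 1, so g(0) = 0.4059 > 0 and g(1) = -0.8111 < 0.
Newton iteration, V/F⁰ = 0.5:
  V/F = 0.5000: g = -0.22108, g' = -0.9163 → V/F = 0.2587
  V/F = 0.2587: g = 0.01346, g' = -1.0966 → V/F = 0.2710
  V/F = 0.2710: g = 0.00013, g' = -1.0761 → V/F = 0.2711
Converged at V/F = 0.2711.
Compositions from xᵢ = zᵢ/(1+V/F(Kᵢ−1)), yᵢ = Kᵢxᵢ:
  methanol: x = 0.1983, y = 0.6860
  p-xylene: x = 0.4113, y = 0.1711
  o-xylene: x = 0.3904, y = 0.1429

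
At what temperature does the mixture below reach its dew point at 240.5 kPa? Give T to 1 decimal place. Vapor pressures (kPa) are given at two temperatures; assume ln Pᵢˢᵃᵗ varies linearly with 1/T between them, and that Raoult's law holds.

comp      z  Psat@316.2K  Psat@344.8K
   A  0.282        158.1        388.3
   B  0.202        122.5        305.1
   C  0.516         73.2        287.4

Dew-point temperature: Σzᵢ·P/Pᵢˢᵃᵗ(T) = 1. Interpolate ln Pᵢˢᵃᵗ = aᵢ + bᵢ/T.
  T = 316.2 K: ΣzᵢP/Pᵢˢᵃᵗ = 2.5209
  T = 344.8 K: ΣzᵢP/Pᵢˢᵃᵗ = 0.7657
  T = 330.5 K: ΣzᵢP/Pᵢˢᵃᵗ = 1.3455
  T = 337.6 K: ΣzᵢP/Pᵢˢᵃᵗ = 1.0095
  T = 341.2 K: ΣzᵢP/Pᵢˢᵃᵗ = 0.8776
  T = 339.4 K: ΣzᵢP/Pᵢˢᵃᵗ = 0.9408
Interpolating between 337.6 K and 339.4 K gives T ≈ 337.8 K.

T = 337.8 K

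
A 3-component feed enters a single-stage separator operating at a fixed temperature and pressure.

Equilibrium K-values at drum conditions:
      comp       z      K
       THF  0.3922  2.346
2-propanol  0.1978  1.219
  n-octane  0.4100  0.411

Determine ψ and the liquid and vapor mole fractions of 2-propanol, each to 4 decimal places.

Iterate (Newton) starting at ψ = 0.58:
  ψ = 0.5800: g = -0.03190, g' = -0.5597 → ψ = 0.5230
  ψ = 0.5230: g = -0.00033, g' = -0.5494 → ψ = 0.5224
Converged at ψ = 0.5224.
Compositions from xᵢ = zᵢ/(1+ψ(Kᵢ−1)), yᵢ = Kᵢxᵢ:
  THF: x = 0.2303, y = 0.5402
  2-propanol: x = 0.1775, y = 0.2164
  n-octane: x = 0.5922, y = 0.2434

ψ = 0.5224, x_2-propanol = 0.1775, y_2-propanol = 0.2164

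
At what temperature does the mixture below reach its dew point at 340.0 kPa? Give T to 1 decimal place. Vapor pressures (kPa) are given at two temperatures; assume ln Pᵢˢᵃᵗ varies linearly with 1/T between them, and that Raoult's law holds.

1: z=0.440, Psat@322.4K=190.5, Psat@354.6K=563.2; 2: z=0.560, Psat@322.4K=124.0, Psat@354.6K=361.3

Dew-point temperature: Σzᵢ·P/Pᵢˢᵃᵗ(T) = 1. Interpolate ln Pᵢˢᵃᵗ = aᵢ + bᵢ/T.
  T = 322.4 K: ΣzᵢP/Pᵢˢᵃᵗ = 2.3208
  T = 354.6 K: ΣzᵢP/Pᵢˢᵃᵗ = 0.7926
  T = 338.5 K: ΣzᵢP/Pᵢˢᵃᵗ = 1.3221
  T = 346.6 K: ΣzᵢP/Pᵢˢᵃᵗ = 1.0160
  T = 350.6 K: ΣzᵢP/Pᵢˢᵃᵗ = 0.8961
  T = 348.6 K: ΣzᵢP/Pᵢˢᵃᵗ = 0.9538
Interpolating between 346.6 K and 348.6 K gives T ≈ 347.1 K.

T = 347.1 K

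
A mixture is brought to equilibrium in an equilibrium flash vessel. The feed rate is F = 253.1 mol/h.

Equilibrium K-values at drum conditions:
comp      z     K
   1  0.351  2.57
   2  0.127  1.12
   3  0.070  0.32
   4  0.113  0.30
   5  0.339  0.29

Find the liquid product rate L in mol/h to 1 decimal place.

Let β = V/F and solve Σ zᵢ(Kᵢ−1)/(1+β(Kᵢ−1)) = 0.
Check two-phase: ΣzᵢKᵢ = 1.199 > 1 and Σzᵢ/Kᵢ = 2.014 > 1, so g(0) = 0.199 > 0 and g(1) = -1.014 < 0.
Iterate (Newton) starting at β = 0.38:
  β = 0.380: g = -0.1418, g' = -0.823 → β = 0.208
Converged at β = 0.208.
Then V = β·F = 0.2078·253.1 = 52.6 mol/h and L = F − V = 200.5 mol/h.

L = 200.5 mol/h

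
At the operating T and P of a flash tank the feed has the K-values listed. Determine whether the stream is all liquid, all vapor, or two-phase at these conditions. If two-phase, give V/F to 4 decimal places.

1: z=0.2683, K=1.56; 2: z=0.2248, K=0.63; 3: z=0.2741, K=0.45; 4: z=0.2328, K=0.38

ΣzᵢKᵢ = 0.7720; Σzᵢ/Kᵢ = 1.7506.
Since ΣzᵢKᵢ < 1 the mixture is below its bubble point — single liquid phase.

all liquid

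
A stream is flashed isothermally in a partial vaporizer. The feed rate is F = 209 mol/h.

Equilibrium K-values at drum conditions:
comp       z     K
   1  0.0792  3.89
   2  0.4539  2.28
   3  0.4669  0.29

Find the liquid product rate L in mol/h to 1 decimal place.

L = 119.2 mol/h

Material balance + equilibrium reduce to Σ zᵢ(Kᵢ−1)/(1+β(Kᵢ−1)) = 0.
g(0) = ΣzᵢKᵢ − 1 = 0.4784 and g(1) = 1 − Σzᵢ/Kᵢ = -0.8294, so a root lies in (0, 1).
Newton–Raphson from β = 0.5:
  β = 0.5000: g = -0.06607, g' = -0.9529 → β = 0.4307
  β = 0.4307: g = -0.00100, g' = -0.9287 → β = 0.4296
Converged at β = 0.4296.
Then V = β·F = 0.4296·209 = 89.8 mol/h and L = F − V = 119.2 mol/h.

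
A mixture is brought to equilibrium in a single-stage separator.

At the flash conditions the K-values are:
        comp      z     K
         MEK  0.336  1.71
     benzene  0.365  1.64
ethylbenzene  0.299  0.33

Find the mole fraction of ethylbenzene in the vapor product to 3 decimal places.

Rachford–Rice: g(V/F) = Σ zᵢ(Kᵢ−1)/(1+V/F(Kᵢ−1)) = 0.
g(0) = ΣzᵢKᵢ − 1 = 0.272 and g(1) = 1 − Σzᵢ/Kᵢ = -0.325, so a root lies in (0, 1).
Newton iteration, V/F⁰ = 0.52:
  V/F = 0.520: g = 0.0421, g' = -0.491 → V/F = 0.606
  V/F = 0.606: g = -0.0020, g' = -0.541 → V/F = 0.602
Converged at V/F = 0.602.
Compositions from xᵢ = zᵢ/(1+V/F(Kᵢ−1)), yᵢ = Kᵢxᵢ:
  MEK: x = 0.235, y = 0.403
  benzene: x = 0.263, y = 0.432
  ethylbenzene: x = 0.501, y = 0.165

y_ethylbenzene = 0.165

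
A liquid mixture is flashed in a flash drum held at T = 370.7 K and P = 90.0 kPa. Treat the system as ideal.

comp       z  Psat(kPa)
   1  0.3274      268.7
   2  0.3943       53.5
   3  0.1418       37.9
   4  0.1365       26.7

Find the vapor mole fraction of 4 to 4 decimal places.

Raoult's law: Kᵢ = Pᵢˢᵃᵗ/P = Pᵢˢᵃᵗ/90.0.
  K_1 = 268.7/90.0 = 2.985556, K_2 = 53.5/90.0 = 0.594444, K_3 = 37.9/90.0 = 0.421111, K_4 = 26.7/90.0 = 0.296667
Newton iteration, ψ⁰ = 0.4:
  ψ = 0.4000: g = -0.06897, g' = -0.7046 → ψ = 0.3021
  ψ = 0.3021: g = 0.00270, g' = -0.7672 → ψ = 0.3056
Converged at ψ = 0.3056.
Compositions from xᵢ = zᵢ/(1+ψ(Kᵢ−1)), yᵢ = Kᵢxᵢ:
  1: x = 0.2038, y = 0.6083
  2: x = 0.4501, y = 0.2676
  3: x = 0.1723, y = 0.0725
  4: x = 0.1739, y = 0.0516

y_4 = 0.0516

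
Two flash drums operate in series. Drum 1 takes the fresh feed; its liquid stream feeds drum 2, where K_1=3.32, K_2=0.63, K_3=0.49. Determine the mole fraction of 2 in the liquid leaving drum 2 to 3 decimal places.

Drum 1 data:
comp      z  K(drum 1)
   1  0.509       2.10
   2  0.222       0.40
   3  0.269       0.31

Drum 1:
Material balance + equilibrium reduce to Σ zᵢ(Kᵢ−1)/(1+ψ₁(Kᵢ−1)) = 0.
g(0) = ΣzᵢKᵢ − 1 = 0.241 and g(1) = 1 − Σzᵢ/Kᵢ = -0.665, so a root lies in (0, 1).
Newton iteration, ψ₁⁰ = 0.5:
  ψ₁ = 0.500: g = -0.1124, g' = -0.718 → ψ₁ = 0.343
  ψ₁ = 0.343: g = -0.0046, g' = -0.671 → ψ₁ = 0.337
Converged at ψ₁ = 0.337.
Drum-1 compositions:
  1: x = 0.371, y = 0.780
  2: x = 0.278, y = 0.111
  3: x = 0.350, y = 0.109
Drum-2 feed = drum-1 liquid: z₂ = (0.3715, 0.2782, 0.3503).
Drum 2:
Let ψ₂ = V/F and solve Σ zᵢ(Kᵢ−1)/(1+ψ₂(Kᵢ−1)) = 0.
g(0) = ΣzᵢKᵢ − 1 = 0.580 and g(1) = 1 − Σzᵢ/Kᵢ = -0.268, so a root lies in (0, 1).
Newton–Raphson from ψ₂ = 0.59:
  ψ₂ = 0.590: g = -0.0234, g' = -0.605 → ψ₂ = 0.551
  ψ₂ = 0.551: g = 0.0003, g' = -0.621 → ψ₂ = 0.552
Converged at ψ₂ = 0.552.
  1: x = 0.163, y = 0.541
  2: x = 0.350, y = 0.220
  3: x = 0.488, y = 0.239

x_2 (drum 2) = 0.350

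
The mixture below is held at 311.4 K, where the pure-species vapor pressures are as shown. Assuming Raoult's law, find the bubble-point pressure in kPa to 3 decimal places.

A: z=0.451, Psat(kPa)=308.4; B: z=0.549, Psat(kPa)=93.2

Pbub = 190.255 kPa

At the bubble point ψ → 0, so ΣzᵢKᵢ = 1 with Kᵢ = Pᵢˢᵃᵗ/P ⇒ P = ΣzᵢPᵢˢᵃᵗ.
P = 0.451·308.4 + 0.549·93.2 = 190.255 kPa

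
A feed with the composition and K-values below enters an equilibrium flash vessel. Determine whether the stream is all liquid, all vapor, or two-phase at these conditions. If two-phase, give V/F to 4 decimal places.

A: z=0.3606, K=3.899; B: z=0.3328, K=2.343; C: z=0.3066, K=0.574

all vapor

ΣzᵢKᵢ = 2.3617; Σzᵢ/Kᵢ = 0.7687.
Since Σzᵢ/Kᵢ < 1 the mixture is above its dew point — single vapor phase.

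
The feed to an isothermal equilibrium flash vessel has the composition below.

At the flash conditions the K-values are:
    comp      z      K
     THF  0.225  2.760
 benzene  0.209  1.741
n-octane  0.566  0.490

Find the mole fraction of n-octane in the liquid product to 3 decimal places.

Material balance + equilibrium reduce to Σ zᵢ(Kᵢ−1)/(1+ψ(Kᵢ−1)) = 0.
g(0) = ΣzᵢKᵢ − 1 = 0.262 and g(1) = 1 − Σzᵢ/Kᵢ = -0.357, so a root lies in (0, 1).
Newton–Raphson from ψ = 0.47:
  ψ = 0.470: g = -0.0481, g' = -0.527 → ψ = 0.379
  ψ = 0.379: g = 0.0008, g' = -0.547 → ψ = 0.380
Converged at ψ = 0.380.
Compositions from xᵢ = zᵢ/(1+ψ(Kᵢ−1)), yᵢ = Kᵢxᵢ:
  THF: x = 0.135, y = 0.372
  benzene: x = 0.163, y = 0.284
  n-octane: x = 0.702, y = 0.344

x_n-octane = 0.702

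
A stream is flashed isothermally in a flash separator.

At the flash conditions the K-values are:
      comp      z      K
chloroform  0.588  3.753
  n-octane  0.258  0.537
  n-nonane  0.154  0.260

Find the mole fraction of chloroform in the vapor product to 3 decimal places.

y_chloroform = 0.670

Newton–Raphson from ψ = 0.5:
  ψ = 0.500: g = 0.3448, g' = -1.095 → ψ = 0.815
  ψ = 0.815: g = 0.0202, g' = -1.101 → ψ = 0.833
Converged at ψ = 0.833.
Compositions from xᵢ = zᵢ/(1+ψ(Kᵢ−1)), yᵢ = Kᵢxᵢ:
  chloroform: x = 0.179, y = 0.670
  n-octane: x = 0.420, y = 0.226
  n-nonane: x = 0.401, y = 0.104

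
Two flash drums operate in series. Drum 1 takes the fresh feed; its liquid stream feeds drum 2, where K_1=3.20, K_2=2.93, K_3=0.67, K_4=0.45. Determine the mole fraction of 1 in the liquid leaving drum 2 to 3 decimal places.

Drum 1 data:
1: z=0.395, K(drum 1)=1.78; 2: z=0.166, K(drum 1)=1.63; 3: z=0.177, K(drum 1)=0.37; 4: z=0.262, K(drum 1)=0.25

x_1 (drum 2) = 0.125

Drum 1:
Newton iteration, ψ₁⁰ = 0.65:
  ψ₁ = 0.650: g = -0.2936, g' = -0.902 → ψ₁ = 0.324
  ψ₁ = 0.324: g = -0.0671, g' = -0.567 → ψ₁ = 0.206
  ψ₁ = 0.206: g = -0.0025, g' = -0.529 → ψ₁ = 0.201
Converged at ψ₁ = 0.201.
Drum-1 compositions:
  1: x = 0.341, y = 0.608
  2: x = 0.147, y = 0.240
  3: x = 0.203, y = 0.075
  4: x = 0.309, y = 0.077
Drum-2 feed = drum-1 liquid: z₂ = (0.3414, 0.1473, 0.2027, 0.3086).
Drum 2:
Material balance + equilibrium reduce to Σ zᵢ(Kᵢ−1)/(1+ψ₂(Kᵢ−1)) = 0.
Check two-phase: ΣzᵢKᵢ = 1.799 > 1 and Σzᵢ/Kᵢ = 1.145 > 1, so g(0) = 0.799 > 0 and g(1) = -0.145 < 0.
Newton–Raphson from ψ₂ = 0.42:
  ψ₂ = 0.420: g = 0.2491, g' = -0.801 → ψ₂ = 0.731
  ψ₂ = 0.731: g = 0.0341, g' = -0.637 → ψ₂ = 0.784
Converged at ψ₂ = 0.784.
  1: x = 0.125, y = 0.401
  2: x = 0.059, y = 0.172
  3: x = 0.273, y = 0.183
  4: x = 0.543, y = 0.244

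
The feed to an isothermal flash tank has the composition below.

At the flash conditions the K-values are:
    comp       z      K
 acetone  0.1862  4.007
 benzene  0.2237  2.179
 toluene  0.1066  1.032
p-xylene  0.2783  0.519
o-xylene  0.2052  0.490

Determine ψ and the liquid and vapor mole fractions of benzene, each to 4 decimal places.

Newton iteration, ψ⁰ = 0.5:
  ψ = 0.5000: g = 0.07621, g' = -0.5996 → ψ = 0.6271
  ψ = 0.6271: g = 0.00346, g' = -0.5525 → ψ = 0.6334
Converged at ψ = 0.6334.
Compositions from xᵢ = zᵢ/(1+ψ(Kᵢ−1)), yᵢ = Kᵢxᵢ:
  acetone: x = 0.0641, y = 0.2569
  benzene: x = 0.1281, y = 0.2791
  toluene: x = 0.1045, y = 0.1078
  p-xylene: x = 0.4002, y = 0.2077
  o-xylene: x = 0.3031, y = 0.1485

ψ = 0.6334, x_benzene = 0.1281, y_benzene = 0.2791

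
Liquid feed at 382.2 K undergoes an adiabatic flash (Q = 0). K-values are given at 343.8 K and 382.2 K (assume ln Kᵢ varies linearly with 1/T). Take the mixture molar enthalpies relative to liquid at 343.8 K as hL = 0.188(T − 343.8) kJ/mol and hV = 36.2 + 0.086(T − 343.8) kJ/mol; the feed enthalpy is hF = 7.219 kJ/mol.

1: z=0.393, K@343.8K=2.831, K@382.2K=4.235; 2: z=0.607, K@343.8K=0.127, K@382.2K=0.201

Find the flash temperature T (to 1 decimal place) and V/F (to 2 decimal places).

Adiabatic flash: solve Rachford–Rice at each trial T, then check hF = ψ·hV(T) + (1−ψ)·hL(T).
  T = 343.8 K: K = (2.831, 0.127), RR gives ψ = 0.119, H_out = 4.295 kJ/mol
  T = 382.2 K: K = (4.235, 0.201), RR gives ψ = 0.304, H_out = 17.041 kJ/mol
  T = 363.0 K: K = (3.500, 0.162), RR gives ψ = 0.226, H_out = 11.348 kJ/mol
  T = 353.4 K: K = (3.157, 0.144), RR gives ψ = 0.178, H_out = 8.058 kJ/mol
  T = 348.6 K: K = (2.992, 0.135), RR gives ψ = 0.150, H_out = 6.248 kJ/mol
  T = 351.0 K: K = (3.074, 0.139), RR gives ψ = 0.164, H_out = 7.169 kJ/mol
Linear interpolation between T = 351.0 (H_out = 7.169) and T = 353.4 (H_out = 8.058) on hF = 7.219 gives T ≈ 351.1 K, at which ψ = 0.16.

T = 351.1 K, V/F = 0.16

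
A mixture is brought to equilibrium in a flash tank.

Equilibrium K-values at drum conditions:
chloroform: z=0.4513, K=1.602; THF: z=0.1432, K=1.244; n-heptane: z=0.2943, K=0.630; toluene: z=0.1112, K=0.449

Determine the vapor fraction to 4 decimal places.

ψ = 0.5940

Iterate (Newton) starting at ψ = 0.31:
  ψ = 0.3100: g = 0.06455, g' = -0.2240 → ψ = 0.5981
  ψ = 0.5981: g = -0.00098, g' = -0.2365 → ψ = 0.5940
Converged at ψ = 0.5940.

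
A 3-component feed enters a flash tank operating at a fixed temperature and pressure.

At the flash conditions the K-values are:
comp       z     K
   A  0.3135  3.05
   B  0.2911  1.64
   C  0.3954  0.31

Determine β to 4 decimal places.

Iterate (Newton) starting at β = 0.5:
  β = 0.5000: g = 0.04198, g' = -0.8285 → β = 0.5507
  β = 0.5507: g = -0.00038, g' = -0.8456 → β = 0.5502
Converged at β = 0.5502.

β = 0.5502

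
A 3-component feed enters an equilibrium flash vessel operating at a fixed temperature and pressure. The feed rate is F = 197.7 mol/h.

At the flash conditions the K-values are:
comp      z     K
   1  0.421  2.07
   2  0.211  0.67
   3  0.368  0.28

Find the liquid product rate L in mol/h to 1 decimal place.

Material balance + equilibrium reduce to Σ zᵢ(Kᵢ−1)/(1+V/F(Kᵢ−1)) = 0.
Check two-phase: ΣzᵢKᵢ = 1.116 > 1 and Σzᵢ/Kᵢ = 1.833 > 1, so g(0) = 0.116 > 0 and g(1) = -0.833 < 0.
Newton iteration, V/F⁰ = 0.5:
  V/F = 0.500: g = -0.2039, g' = -0.703 → V/F = 0.210
  V/F = 0.210: g = -0.0192, g' = -0.613 → V/F = 0.179
Converged at V/F = 0.179.
Then V = V/F·F = 0.1788·197.7 = 35.4 mol/h and L = F − V = 162.3 mol/h.

L = 162.3 mol/h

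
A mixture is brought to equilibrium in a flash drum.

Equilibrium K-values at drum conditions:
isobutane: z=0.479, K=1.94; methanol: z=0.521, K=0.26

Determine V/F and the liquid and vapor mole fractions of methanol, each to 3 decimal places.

Rachford–Rice: g(V/F) = Σ zᵢ(Kᵢ−1)/(1+V/F(Kᵢ−1)) = 0.
g(0) = ΣzᵢKᵢ − 1 = 0.065 and g(1) = 1 − Σzᵢ/Kᵢ = -1.251, so a root lies in (0, 1).
Binary case is linear: z₁(K₁−1)(1+V/F(K₂−1)) + z₂(K₂−1)(1+V/F(K₁−1)) = 0
⇒ V/F = [z₁(K₁−1)+z₂(K₂−1)] / [−(K₁−1)(K₂−1)] = 0.0647/0.6956 = 0.093
Compositions from xᵢ = zᵢ/(1+V/F(Kᵢ−1)), yᵢ = Kᵢxᵢ:
  isobutane: x = 0.440, y = 0.855
  methanol: x = 0.560, y = 0.145

V/F = 0.093, x_methanol = 0.560, y_methanol = 0.145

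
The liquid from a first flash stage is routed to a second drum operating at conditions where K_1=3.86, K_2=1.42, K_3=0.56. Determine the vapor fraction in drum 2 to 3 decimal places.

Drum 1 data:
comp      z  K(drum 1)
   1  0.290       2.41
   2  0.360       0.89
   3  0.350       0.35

V/F (drum 2) = 0.868

Drum 1:
Rachford–Rice: g(ψ₁) = Σ zᵢ(Kᵢ−1)/(1+ψ₁(Kᵢ−1)) = 0.
g(0) = ΣzᵢKᵢ − 1 = 0.142 and g(1) = 1 − Σzᵢ/Kᵢ = -0.525, so a root lies in (0, 1).
Iterate (Newton) starting at ψ₁ = 0.64:
  ψ₁ = 0.640: g = -0.2172, g' = -0.598 → ψ₁ = 0.277
  ψ₁ = 0.277: g = -0.0241, g' = -0.523 → ψ₁ = 0.231
Converged at ψ₁ = 0.231.
Drum-1 compositions:
  1: x = 0.219, y = 0.527
  2: x = 0.369, y = 0.329
  3: x = 0.412, y = 0.144
Drum-2 feed = drum-1 liquid: z₂ = (0.2187, 0.3694, 0.4119).
Drum 2:
Let ψ₂ = V/F and solve Σ zᵢ(Kᵢ−1)/(1+ψ₂(Kᵢ−1)) = 0.
g(0) = ΣzᵢKᵢ − 1 = 0.599 and g(1) = 1 − Σzᵢ/Kᵢ = -0.052, so a root lies in (0, 1).
Iterate (Newton) starting at ψ₂ = 0.5:
  ψ₂ = 0.500: g = 0.1533, g' = -0.479 → ψ₂ = 0.820
  ψ₂ = 0.820: g = 0.0187, g' = -0.391 → ψ₂ = 0.868
Converged at ψ₂ = 0.868.
  1: x = 0.063, y = 0.242
  2: x = 0.271, y = 0.384
  3: x = 0.667, y = 0.373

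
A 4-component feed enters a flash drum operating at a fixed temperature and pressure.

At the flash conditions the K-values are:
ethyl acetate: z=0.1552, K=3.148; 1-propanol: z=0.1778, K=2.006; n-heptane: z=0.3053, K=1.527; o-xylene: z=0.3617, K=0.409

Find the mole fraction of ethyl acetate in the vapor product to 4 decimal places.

y_ethyl acetate = 0.1977

Rachford–Rice: g(V/F) = Σ zᵢ(Kᵢ−1)/(1+V/F(Kᵢ−1)) = 0.
g(0) = ΣzᵢKᵢ − 1 = 0.4594 and g(1) = 1 − Σzᵢ/Kᵢ = -0.2222, so a root lies in (0, 1).
Newton–Raphson from V/F = 0.59:
  V/F = 0.5900: g = 0.05380, g' = -0.5573 → V/F = 0.6865
  V/F = 0.6865: g = -0.00106, g' = -0.5834 → V/F = 0.6847
Converged at V/F = 0.6847.
Compositions from xᵢ = zᵢ/(1+V/F(Kᵢ−1)), yᵢ = Kᵢxᵢ:
  ethyl acetate: x = 0.0628, y = 0.1977
  1-propanol: x = 0.1053, y = 0.2112
  n-heptane: x = 0.2243, y = 0.3426
  o-xylene: x = 0.6076, y = 0.2485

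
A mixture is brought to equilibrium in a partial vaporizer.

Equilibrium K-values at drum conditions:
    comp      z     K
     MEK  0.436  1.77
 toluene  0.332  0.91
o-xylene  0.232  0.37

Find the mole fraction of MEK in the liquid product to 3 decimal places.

x_MEK = 0.316

Material balance + equilibrium reduce to Σ zᵢ(Kᵢ−1)/(1+ψ(Kᵢ−1)) = 0.
g(0) = ΣzᵢKᵢ − 1 = 0.160 and g(1) = 1 − Σzᵢ/Kᵢ = -0.238, so a root lies in (0, 1).
Iterate (Newton) starting at ψ = 0.5:
  ψ = 0.500: g = -0.0023, g' = -0.334 → ψ = 0.493
Converged at ψ = 0.493.
Compositions from xᵢ = zᵢ/(1+ψ(Kᵢ−1)), yᵢ = Kᵢxᵢ:
  MEK: x = 0.316, y = 0.559
  toluene: x = 0.347, y = 0.316
  o-xylene: x = 0.337, y = 0.125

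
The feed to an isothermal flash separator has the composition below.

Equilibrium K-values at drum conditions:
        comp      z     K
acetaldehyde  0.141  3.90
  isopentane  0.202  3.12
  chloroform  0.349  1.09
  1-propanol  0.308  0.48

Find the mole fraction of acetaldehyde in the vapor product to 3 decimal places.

Let ψ = V/F and solve Σ zᵢ(Kᵢ−1)/(1+ψ(Kᵢ−1)) = 0.
g(0) = ΣzᵢKᵢ − 1 = 0.708 and g(1) = 1 − Σzᵢ/Kᵢ = -0.063, so a root lies in (0, 1).
Newton iteration, ψ⁰ = 0.5:
  ψ = 0.500: g = 0.1884, g' = -0.566 → ψ = 0.833
  ψ = 0.833: g = 0.0213, g' = -0.482 → ψ = 0.877
Converged at ψ = 0.877.
Compositions from xᵢ = zᵢ/(1+ψ(Kᵢ−1)), yᵢ = Kᵢxᵢ:
  acetaldehyde: x = 0.040, y = 0.155
  isopentane: x = 0.071, y = 0.220
  chloroform: x = 0.323, y = 0.353
  1-propanol: x = 0.566, y = 0.272

y_acetaldehyde = 0.155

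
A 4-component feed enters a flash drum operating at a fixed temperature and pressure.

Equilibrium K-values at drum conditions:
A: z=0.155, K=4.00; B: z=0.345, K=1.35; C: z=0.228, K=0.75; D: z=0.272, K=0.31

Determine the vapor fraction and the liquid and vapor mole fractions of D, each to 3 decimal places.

Material balance + equilibrium reduce to Σ zᵢ(Kᵢ−1)/(1+ψ(Kᵢ−1)) = 0.
Feasibility: ΣzᵢKᵢ = 1.341, Σzᵢ/Kᵢ = 1.476 — both > 1, two phases present.
Newton–Raphson from ψ = 0.59:
  ψ = 0.590: g = -0.1155, g' = -0.599 → ψ = 0.397
  ψ = 0.397: g = -0.0036, g' = -0.586 → ψ = 0.391
Converged at ψ = 0.391.
Compositions from xᵢ = zᵢ/(1+ψ(Kᵢ−1)), yᵢ = Kᵢxᵢ:
  A: x = 0.071, y = 0.285
  B: x = 0.303, y = 0.410
  C: x = 0.253, y = 0.190
  D: x = 0.372, y = 0.115

ψ = 0.391, x_D = 0.372, y_D = 0.115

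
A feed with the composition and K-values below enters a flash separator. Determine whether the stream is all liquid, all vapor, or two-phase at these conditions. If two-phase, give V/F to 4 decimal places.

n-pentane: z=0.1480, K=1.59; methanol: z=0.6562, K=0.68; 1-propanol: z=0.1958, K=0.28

ΣzᵢKᵢ = 0.7364; Σzᵢ/Kᵢ = 1.7574.
Since ΣzᵢKᵢ < 1 the mixture is below its bubble point — single liquid phase.

all liquid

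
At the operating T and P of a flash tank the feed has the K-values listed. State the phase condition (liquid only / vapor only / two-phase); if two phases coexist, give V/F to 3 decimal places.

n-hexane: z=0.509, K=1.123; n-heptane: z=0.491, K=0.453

liquid only

ΣzᵢKᵢ = 0.794; Σzᵢ/Kᵢ = 1.537.
Since ΣzᵢKᵢ < 1 the mixture is below its bubble point — single liquid phase.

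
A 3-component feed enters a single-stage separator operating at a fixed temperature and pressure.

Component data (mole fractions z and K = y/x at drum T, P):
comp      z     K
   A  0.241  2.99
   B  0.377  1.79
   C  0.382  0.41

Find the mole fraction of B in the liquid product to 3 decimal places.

Material balance + equilibrium reduce to Σ zᵢ(Kᵢ−1)/(1+ψ(Kᵢ−1)) = 0.
Feasibility: ΣzᵢKᵢ = 1.552, Σzᵢ/Kᵢ = 1.223 — both > 1, two phases present.
Iterate (Newton) starting at ψ = 0.5:
  ψ = 0.500: g = 0.1342, g' = -0.628 → ψ = 0.714
  ψ = 0.714: g = -0.0007, g' = -0.656 → ψ = 0.713
Converged at ψ = 0.713.
Compositions from xᵢ = zᵢ/(1+ψ(Kᵢ−1)), yᵢ = Kᵢxᵢ:
  A: x = 0.100, y = 0.298
  B: x = 0.241, y = 0.432
  C: x = 0.659, y = 0.270

x_B = 0.241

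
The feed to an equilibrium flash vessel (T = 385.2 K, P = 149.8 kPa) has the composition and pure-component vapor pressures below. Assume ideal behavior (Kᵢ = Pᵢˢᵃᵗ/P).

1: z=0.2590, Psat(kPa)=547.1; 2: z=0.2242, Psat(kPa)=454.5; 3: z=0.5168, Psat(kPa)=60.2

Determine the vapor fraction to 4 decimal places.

Raoult's law: Kᵢ = Pᵢˢᵃᵗ/P = Pᵢˢᵃᵗ/149.8.
  K_1 = 547.1/149.8 = 3.652203, K_2 = 454.5/149.8 = 3.034045, K_3 = 60.2/149.8 = 0.401869
Material balance + equilibrium reduce to Σ zᵢ(Kᵢ−1)/(1+ψ(Kᵢ−1)) = 0.
g(0) = ΣzᵢKᵢ − 1 = 0.8338 and g(1) = 1 − Σzᵢ/Kᵢ = -0.4308, so a root lies in (0, 1).
Newton–Raphson from ψ = 0.42:
  ψ = 0.4200: g = 0.15806, g' = -1.0072 → ψ = 0.5769
  ψ = 0.5769: g = 0.00933, g' = -0.9120 → ψ = 0.5872
Converged at ψ = 0.5872.

ψ = 0.5872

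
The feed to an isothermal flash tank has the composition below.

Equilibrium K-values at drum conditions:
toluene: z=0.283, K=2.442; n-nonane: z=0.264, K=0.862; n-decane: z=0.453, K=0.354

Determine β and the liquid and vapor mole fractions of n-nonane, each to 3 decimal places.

Iterate (Newton) starting at β = 0.5:
  β = 0.500: g = -0.2343, g' = -0.617 → β = 0.120
  β = 0.120: g = -0.0066, g' = -0.655 → β = 0.110
Converged at β = 0.110.
Compositions from xᵢ = zᵢ/(1+β(Kᵢ−1)), yᵢ = Kᵢxᵢ:
  toluene: x = 0.244, y = 0.596
  n-nonane: x = 0.268, y = 0.231
  n-decane: x = 0.488, y = 0.173

β = 0.110, x_n-nonane = 0.268, y_n-nonane = 0.231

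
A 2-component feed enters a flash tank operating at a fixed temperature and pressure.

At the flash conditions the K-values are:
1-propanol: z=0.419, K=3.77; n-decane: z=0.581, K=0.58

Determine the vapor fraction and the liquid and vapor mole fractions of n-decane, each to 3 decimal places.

Material balance + equilibrium reduce to Σ zᵢ(Kᵢ−1)/(1+ψ(Kᵢ−1)) = 0.
g(0) = ΣzᵢKᵢ − 1 = 0.917 and g(1) = 1 − Σzᵢ/Kᵢ = -0.113, so a root lies in (0, 1).
Binary case is linear: z₁(K₁−1)(1+ψ(K₂−1)) + z₂(K₂−1)(1+ψ(K₁−1)) = 0
⇒ ψ = [z₁(K₁−1)+z₂(K₂−1)] / [−(K₁−1)(K₂−1)] = 0.9166/1.1634 = 0.788
Compositions from xᵢ = zᵢ/(1+ψ(Kᵢ−1)), yᵢ = Kᵢxᵢ:
  1-propanol: x = 0.132, y = 0.496
  n-decane: x = 0.868, y = 0.504

ψ = 0.788, x_n-decane = 0.868, y_n-decane = 0.504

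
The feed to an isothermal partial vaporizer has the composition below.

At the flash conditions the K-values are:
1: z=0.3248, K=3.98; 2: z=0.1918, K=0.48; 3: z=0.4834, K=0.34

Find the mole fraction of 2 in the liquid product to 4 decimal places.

x_2 = 0.2267

Rachford–Rice: g(V/F) = Σ zᵢ(Kᵢ−1)/(1+V/F(Kᵢ−1)) = 0.
g(0) = ΣzᵢKᵢ − 1 = 0.5491 and g(1) = 1 − Σzᵢ/Kᵢ = -0.9030, so a root lies in (0, 1).
Newton iteration, V/F⁰ = 0.51:
  V/F = 0.5100: g = -0.23254, g' = -1.0288 → V/F = 0.2840
  V/F = 0.2840: g = 0.01461, g' = -1.2365 → V/F = 0.2958
  V/F = 0.2958: g = 0.00014, g' = -1.2124 → V/F = 0.2959
Converged at V/F = 0.2959.
Compositions from xᵢ = zᵢ/(1+V/F(Kᵢ−1)), yᵢ = Kᵢxᵢ:
  1: x = 0.1726, y = 0.6869
  2: x = 0.2267, y = 0.1088
  3: x = 0.6007, y = 0.2042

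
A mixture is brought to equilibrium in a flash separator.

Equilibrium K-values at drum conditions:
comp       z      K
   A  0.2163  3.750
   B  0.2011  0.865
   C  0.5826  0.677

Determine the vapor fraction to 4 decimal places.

ψ = 0.4919

Material balance + equilibrium reduce to Σ zᵢ(Kᵢ−1)/(1+ψ(Kᵢ−1)) = 0.
g(0) = ΣzᵢKᵢ − 1 = 0.3795 and g(1) = 1 − Σzᵢ/Kᵢ = -0.1507, so a root lies in (0, 1).
Newton iteration, ψ⁰ = 0.7:
  ψ = 0.7000: g = -0.06978, g' = -0.2971 → ψ = 0.4652
  ψ = 0.4652: g = 0.01056, g' = -0.4032 → ψ = 0.4914
  ψ = 0.4914: g = 0.00023, g' = -0.3860 → ψ = 0.4919
Converged at ψ = 0.4919.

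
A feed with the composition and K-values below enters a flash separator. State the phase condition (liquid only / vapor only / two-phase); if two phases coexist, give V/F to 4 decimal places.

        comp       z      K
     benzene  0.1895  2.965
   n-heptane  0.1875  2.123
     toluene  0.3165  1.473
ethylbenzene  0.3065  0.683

vapor only

ΣzᵢKᵢ = 1.6355; Σzᵢ/Kᵢ = 0.8159.
Since Σzᵢ/Kᵢ < 1 the mixture is above its dew point — single vapor phase.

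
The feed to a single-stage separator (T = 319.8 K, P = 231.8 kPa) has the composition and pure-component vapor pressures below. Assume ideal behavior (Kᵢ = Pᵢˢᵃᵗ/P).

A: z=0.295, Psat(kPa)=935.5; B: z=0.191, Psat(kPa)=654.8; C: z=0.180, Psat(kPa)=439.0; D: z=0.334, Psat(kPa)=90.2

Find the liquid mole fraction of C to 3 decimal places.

Raoult's law: Kᵢ = Pᵢˢᵃᵗ/P = Pᵢˢᵃᵗ/231.8.
  K_A = 935.5/231.8 = 4.03581, K_B = 654.8/231.8 = 2.82485, K_C = 439.0/231.8 = 1.89387, K_D = 90.2/231.8 = 0.38913
Rachford–Rice: g(β) = Σ zᵢ(Kᵢ−1)/(1+β(Kᵢ−1)) = 0.
Check two-phase: ΣzᵢKᵢ = 2.201 > 1 and Σzᵢ/Kᵢ = 1.094 > 1, so g(0) = 1.201 > 0 and g(1) = -0.094 < 0.
Newton–Raphson from β = 0.6:
  β = 0.600: g = 0.2664, g' = -0.858 → β = 0.911
  β = 0.911: g = -0.0022, g' = -0.958 → β = 0.908
Converged at β = 0.908.
Compositions from xᵢ = zᵢ/(1+β(Kᵢ−1)), yᵢ = Kᵢxᵢ:
  A: x = 0.079, y = 0.317
  B: x = 0.072, y = 0.203
  C: x = 0.099, y = 0.188
  D: x = 0.750, y = 0.292

x_C = 0.099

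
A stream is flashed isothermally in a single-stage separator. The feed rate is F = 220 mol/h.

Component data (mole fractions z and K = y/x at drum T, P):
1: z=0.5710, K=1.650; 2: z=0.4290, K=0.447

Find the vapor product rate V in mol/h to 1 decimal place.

V = 82.0 mol/h

Binary case is linear: z₁(K₁−1)(1+V/F(K₂−1)) + z₂(K₂−1)(1+V/F(K₁−1)) = 0
⇒ V/F = [z₁(K₁−1)+z₂(K₂−1)] / [−(K₁−1)(K₂−1)] = 0.13391/0.35945 = 0.3725
Then V = V/F·F = 0.3725·220 = 82.0 mol/h and L = F − V = 138.0 mol/h.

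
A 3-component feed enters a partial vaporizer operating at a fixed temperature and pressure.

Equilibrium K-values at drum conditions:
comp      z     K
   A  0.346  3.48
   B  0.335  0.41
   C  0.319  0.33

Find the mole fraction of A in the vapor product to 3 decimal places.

y_A = 0.705

Material balance + equilibrium reduce to Σ zᵢ(Kᵢ−1)/(1+ψ(Kᵢ−1)) = 0.
g(0) = ΣzᵢKᵢ − 1 = 0.447 and g(1) = 1 − Σzᵢ/Kᵢ = -0.883, so a root lies in (0, 1).
Newton iteration, ψ⁰ = 0.5:
  ψ = 0.500: g = -0.2187, g' = -0.983 → ψ = 0.277
  ψ = 0.277: g = 0.0095, g' = -1.130 → ψ = 0.286
Converged at ψ = 0.286.
Compositions from xᵢ = zᵢ/(1+ψ(Kᵢ−1)), yᵢ = Kᵢxᵢ:
  A: x = 0.202, y = 0.705
  B: x = 0.403, y = 0.165
  C: x = 0.395, y = 0.130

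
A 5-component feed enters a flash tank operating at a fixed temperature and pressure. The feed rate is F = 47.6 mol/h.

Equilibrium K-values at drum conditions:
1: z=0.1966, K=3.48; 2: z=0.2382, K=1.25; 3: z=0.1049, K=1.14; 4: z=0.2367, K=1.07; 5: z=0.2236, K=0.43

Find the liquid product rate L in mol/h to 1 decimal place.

Iterate (Newton) starting at V/F = 0.37:
  V/F = 0.3700: g = 0.17737, g' = -0.4609 → V/F = 0.7548
  V/F = 0.7548: g = 0.02520, g' = -0.3837 → V/F = 0.8205
  V/F = 0.8205: g = -0.00051, g' = -0.4006 → V/F = 0.8192
Converged at V/F = 0.8192.
Then V = V/F·F = 0.8192·47.6 = 39.0 mol/h and L = F − V = 8.6 mol/h.

L = 8.6 mol/h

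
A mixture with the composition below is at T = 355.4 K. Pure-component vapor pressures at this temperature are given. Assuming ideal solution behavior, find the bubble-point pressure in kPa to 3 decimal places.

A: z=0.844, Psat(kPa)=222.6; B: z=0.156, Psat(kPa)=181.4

Pbub = 216.173 kPa

At the bubble point ψ → 0, so ΣzᵢKᵢ = 1 with Kᵢ = Pᵢˢᵃᵗ/P ⇒ P = ΣzᵢPᵢˢᵃᵗ.
P = 0.844·222.6 + 0.156·181.4 = 216.173 kPa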